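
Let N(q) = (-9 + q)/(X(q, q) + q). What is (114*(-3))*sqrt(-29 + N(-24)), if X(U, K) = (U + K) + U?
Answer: -171*I*sqrt(1834)/4 ≈ -1830.8*I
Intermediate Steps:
X(U, K) = K + 2*U (X(U, K) = (K + U) + U = K + 2*U)
N(q) = (-9 + q)/(4*q) (N(q) = (-9 + q)/((q + 2*q) + q) = (-9 + q)/(3*q + q) = (-9 + q)/((4*q)) = (-9 + q)*(1/(4*q)) = (-9 + q)/(4*q))
(114*(-3))*sqrt(-29 + N(-24)) = (114*(-3))*sqrt(-29 + (1/4)*(-9 - 24)/(-24)) = -342*sqrt(-29 + (1/4)*(-1/24)*(-33)) = -342*sqrt(-29 + 11/32) = -171*I*sqrt(1834)/4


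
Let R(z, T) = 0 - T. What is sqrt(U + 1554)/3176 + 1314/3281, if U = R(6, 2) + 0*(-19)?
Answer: 1314/3281 + sqrt(97)/794 ≈ 0.41289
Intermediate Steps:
R(z, T) = -T
U = -2 (U = -1*2 + 0*(-19) = -2 + 0 = -2)
sqrt(U + 1554)/3176 + 1314/3281 = sqrt(-2 + 1554)/3176 + 1314/3281 = sqrt(1552)*(1/3176) + 1314*(1/3281) = (4*sqrt(97))*(1/3176) + 1314/3281 = sqrt(97)/794 + 1314/3281 = 1314/3281 + sqrt(97)/794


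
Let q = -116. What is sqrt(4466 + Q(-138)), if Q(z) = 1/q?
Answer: sqrt(15023595)/58 ≈ 66.828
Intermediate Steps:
Q(z) = -1/116 (Q(z) = 1/(-116) = -1/116)
sqrt(4466 + Q(-138)) = sqrt(4466 - 1/116) = sqrt(518055/116) = sqrt(15023595)/58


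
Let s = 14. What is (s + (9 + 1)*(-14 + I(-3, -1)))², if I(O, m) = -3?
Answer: 24336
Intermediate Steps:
(s + (9 + 1)*(-14 + I(-3, -1)))² = (14 + (9 + 1)*(-14 - 3))² = (14 + 10*(-17))² = (14 - 170)² = (-156)² = 24336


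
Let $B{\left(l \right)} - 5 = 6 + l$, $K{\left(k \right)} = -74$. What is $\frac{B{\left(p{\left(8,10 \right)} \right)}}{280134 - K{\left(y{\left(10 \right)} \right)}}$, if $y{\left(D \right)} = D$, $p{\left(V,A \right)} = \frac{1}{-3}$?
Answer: $\frac{2}{52539} \approx 3.8067 \cdot 10^{-5}$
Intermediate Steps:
$p{\left(V,A \right)} = - \frac{1}{3}$
$B{\left(l \right)} = 11 + l$ ($B{\left(l \right)} = 5 + \left(6 + l\right) = 11 + l$)
$\frac{B{\left(p{\left(8,10 \right)} \right)}}{280134 - K{\left(y{\left(10 \right)} \right)}} = \frac{11 - \frac{1}{3}}{280134 - -74} = \frac{32}{3 \left(280134 + 74\right)} = \frac{32}{3 \cdot 280208} = \frac{32}{3} \cdot \frac{1}{280208} = \frac{2}{52539}$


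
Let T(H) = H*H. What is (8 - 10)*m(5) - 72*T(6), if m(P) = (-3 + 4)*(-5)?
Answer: -2582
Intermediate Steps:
m(P) = -5 (m(P) = 1*(-5) = -5)
T(H) = H²
(8 - 10)*m(5) - 72*T(6) = (8 - 10)*(-5) - 72*6² = -2*(-5) - 72*36 = 10 - 2592 = -2582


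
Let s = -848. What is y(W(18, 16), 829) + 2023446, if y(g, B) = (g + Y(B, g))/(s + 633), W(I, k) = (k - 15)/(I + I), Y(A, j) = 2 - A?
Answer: 15661501811/7740 ≈ 2.0235e+6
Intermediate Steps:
W(I, k) = (-15 + k)/(2*I) (W(I, k) = (-15 + k)/((2*I)) = (-15 + k)*(1/(2*I)) = (-15 + k)/(2*I))
y(g, B) = -2/215 - g/215 + B/215 (y(g, B) = (g + (2 - B))/(-848 + 633) = (2 + g - B)/(-215) = (2 + g - B)*(-1/215) = -2/215 - g/215 + B/215)
y(W(18, 16), 829) + 2023446 = (-2/215 - (-15 + 16)/(430*18) + (1/215)*829) + 2023446 = (-2/215 - 1/(430*18) + 829/215) + 2023446 = (-2/215 - 1/215*1/36 + 829/215) + 2023446 = (-2/215 - 1/7740 + 829/215) + 2023446 = 29771/7740 + 2023446 = 15661501811/7740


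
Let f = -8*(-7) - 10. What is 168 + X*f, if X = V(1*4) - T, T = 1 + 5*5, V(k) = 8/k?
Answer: -936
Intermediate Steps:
T = 26 (T = 1 + 25 = 26)
f = 46 (f = 56 - 10 = 46)
X = -24 (X = 8/((1*4)) - 1*26 = 8/4 - 26 = 8*(1/4) - 26 = 2 - 26 = -24)
168 + X*f = 168 - 24*46 = 168 - 1104 = -936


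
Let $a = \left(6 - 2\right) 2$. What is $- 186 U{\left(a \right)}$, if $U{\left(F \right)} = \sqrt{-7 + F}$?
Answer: $-186$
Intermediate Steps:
$a = 8$ ($a = 4 \cdot 2 = 8$)
$- 186 U{\left(a \right)} = - 186 \sqrt{-7 + 8} = - 186 \sqrt{1} = \left(-186\right) 1 = -186$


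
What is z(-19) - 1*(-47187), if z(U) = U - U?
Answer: 47187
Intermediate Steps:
z(U) = 0
z(-19) - 1*(-47187) = 0 - 1*(-47187) = 0 + 47187 = 47187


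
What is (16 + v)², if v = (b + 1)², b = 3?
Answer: 1024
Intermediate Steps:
v = 16 (v = (3 + 1)² = 4² = 16)
(16 + v)² = (16 + 16)² = 32² = 1024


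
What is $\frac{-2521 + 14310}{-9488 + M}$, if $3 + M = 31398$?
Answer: $\frac{11789}{21907} \approx 0.53814$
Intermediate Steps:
$M = 31395$ ($M = -3 + 31398 = 31395$)
$\frac{-2521 + 14310}{-9488 + M} = \frac{-2521 + 14310}{-9488 + 31395} = \frac{11789}{21907}$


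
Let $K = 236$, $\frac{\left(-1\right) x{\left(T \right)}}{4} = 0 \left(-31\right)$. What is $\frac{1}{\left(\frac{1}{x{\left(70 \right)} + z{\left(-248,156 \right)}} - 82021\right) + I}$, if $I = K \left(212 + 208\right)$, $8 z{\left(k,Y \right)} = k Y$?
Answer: $\frac{4836}{82690763} \approx 5.8483 \cdot 10^{-5}$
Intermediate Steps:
$z{\left(k,Y \right)} = \frac{Y k}{8}$ ($z{\left(k,Y \right)} = \frac{k Y}{8} = \frac{Y k}{8}$)
$x{\left(T \right)} = 0$ ($x{\left(T \right)} = - 4 \cdot 0 \left(-31\right) = \left(-4\right) 0 = 0$)
$I = 99120$ ($I = 236 \left(212 + 208\right) = 236 \cdot 420 = 99120$)
$\frac{1}{\left(\frac{1}{x{\left(70 \right)} + z{\left(-248,156 \right)}} - 82021\right) + I} = \frac{1}{\left(\frac{1}{0 + \frac{1}{8} \cdot 156 \left(-248\right)} - 82021\right) + 99120} = \frac{1}{\left(\frac{1}{0 - 4836} - 82021\right) + 99120} = \frac{1}{\left(\frac{1}{-4836} - 82021\right) + 99120} = \frac{1}{\left(- \frac{1}{4836} - 82021\right) + 99120} = \frac{1}{- \frac{396653557}{4836} + 99120} = \frac{1}{\frac{82690763}{4836}} = \frac{4836}{82690763}$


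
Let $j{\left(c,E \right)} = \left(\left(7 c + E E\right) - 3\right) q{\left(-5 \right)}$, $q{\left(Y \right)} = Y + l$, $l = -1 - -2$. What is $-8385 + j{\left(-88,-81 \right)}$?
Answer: $-32153$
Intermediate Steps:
$l = 1$ ($l = -1 + 2 = 1$)
$q{\left(Y \right)} = 1 + Y$ ($q{\left(Y \right)} = Y + 1 = 1 + Y$)
$j{\left(c,E \right)} = 12 - 28 c - 4 E^{2}$ ($j{\left(c,E \right)} = \left(\left(7 c + E E\right) - 3\right) \left(1 - 5\right) = \left(\left(7 c + E^{2}\right) - 3\right) \left(-4\right) = \left(\left(E^{2} + 7 c\right) - 3\right) \left(-4\right) = \left(-3 + E^{2} + 7 c\right) \left(-4\right) = 12 - 28 c - 4 E^{2}$)
$-8385 + j{\left(-88,-81 \right)} = -8385 - \left(-2476 + 26244\right) = -8385 + \left(12 + 2464 - 26244\right) = -8385 - 23768 = -32153$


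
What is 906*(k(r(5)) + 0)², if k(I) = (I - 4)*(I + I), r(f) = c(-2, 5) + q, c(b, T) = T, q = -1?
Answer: 0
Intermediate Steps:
r(f) = 4 (r(f) = 5 - 1 = 4)
k(I) = 2*I*(-4 + I) (k(I) = (-4 + I)*(2*I) = 2*I*(-4 + I))
906*(k(r(5)) + 0)² = 906*(2*4*(-4 + 4) + 0)² = 906*(2*4*0 + 0)² = 906*(0 + 0)² = 906*0² = 906*0 = 0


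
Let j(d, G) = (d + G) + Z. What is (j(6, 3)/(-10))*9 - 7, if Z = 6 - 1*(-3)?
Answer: -116/5 ≈ -23.200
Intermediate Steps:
Z = 9 (Z = 6 + 3 = 9)
j(d, G) = 9 + G + d (j(d, G) = (d + G) + 9 = (G + d) + 9 = 9 + G + d)
(j(6, 3)/(-10))*9 - 7 = ((9 + 3 + 6)/(-10))*9 - 7 = (18*(-1/10))*9 - 7 = -9/5*9 - 7 = -81/5 - 7 = -116/5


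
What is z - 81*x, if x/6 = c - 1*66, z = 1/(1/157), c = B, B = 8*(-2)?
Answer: 40009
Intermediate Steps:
B = -16
c = -16
z = 157 (z = 1/(1/157) = 157)
x = -492 (x = 6*(-16 - 1*66) = 6*(-16 - 66) = 6*(-82) = -492)
z - 81*x = 157 - 81*(-492) = 157 + 39852 = 40009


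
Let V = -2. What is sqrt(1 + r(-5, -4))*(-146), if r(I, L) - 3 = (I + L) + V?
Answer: -146*I*sqrt(7) ≈ -386.28*I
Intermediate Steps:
r(I, L) = 1 + I + L (r(I, L) = 3 + ((I + L) - 2) = 3 + (-2 + I + L) = 1 + I + L)
sqrt(1 + r(-5, -4))*(-146) = sqrt(1 + (1 - 5 - 4))*(-146) = sqrt(1 - 8)*(-146) = sqrt(-7)*(-146) = (I*sqrt(7))*(-146) = -146*I*sqrt(7)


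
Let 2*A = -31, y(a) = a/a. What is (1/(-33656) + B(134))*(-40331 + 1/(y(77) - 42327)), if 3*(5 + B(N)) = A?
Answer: 1752305507084477/4273571568 ≈ 4.1003e+5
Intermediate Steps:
y(a) = 1
A = -31/2 (A = (½)*(-31) = -31/2 ≈ -15.500)
B(N) = -61/6 (B(N) = -5 + (⅓)*(-31/2) = -5 - 31/6 = -61/6)
(1/(-33656) + B(134))*(-40331 + 1/(y(77) - 42327)) = (1/(-33656) - 61/6)*(-40331 + 1/(1 - 42327)) = (-1/33656 - 61/6)*(-40331 + 1/(-42326)) = -1026511*(-40331 - 1/42326)/100968 = -1026511/100968*(-1707049907/42326) = 1752305507084477/4273571568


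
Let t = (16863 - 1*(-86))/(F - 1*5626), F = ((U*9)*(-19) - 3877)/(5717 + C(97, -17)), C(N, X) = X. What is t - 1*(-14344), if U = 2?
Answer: 459950168836/32072419 ≈ 14341.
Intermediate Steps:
F = -4219/5700 (F = ((2*9)*(-19) - 3877)/(5717 - 17) = (18*(-19) - 3877)/5700 = (-342 - 3877)*(1/5700) = -4219*1/5700 = -4219/5700 ≈ -0.74018)
t = -96609300/32072419 (t = (16863 - 1*(-86))/(-4219/5700 - 1*5626) = (16863 + 86)/(-4219/5700 - 5626) = 16949/(-32072419/5700) = 16949*(-5700/32072419) = -96609300/32072419 ≈ -3.0122)
t - 1*(-14344) = -96609300/32072419 - 1*(-14344) = -96609300/32072419 + 14344 = 459950168836/32072419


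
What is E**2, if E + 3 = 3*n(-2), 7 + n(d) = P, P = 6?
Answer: 36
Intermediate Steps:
n(d) = -1 (n(d) = -7 + 6 = -1)
E = -6 (E = -3 + 3*(-1) = -3 - 3 = -6)
E**2 = (-6)**2 = 36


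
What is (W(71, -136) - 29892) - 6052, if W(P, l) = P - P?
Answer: -35944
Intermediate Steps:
W(P, l) = 0
(W(71, -136) - 29892) - 6052 = (0 - 29892) - 6052 = -29892 - 6052 = -35944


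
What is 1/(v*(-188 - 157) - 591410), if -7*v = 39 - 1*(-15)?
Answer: -7/4121240 ≈ -1.6985e-6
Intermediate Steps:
v = -54/7 (v = -(39 - 1*(-15))/7 = -(39 + 15)/7 = -⅐*54 = -54/7 ≈ -7.7143)
1/(v*(-188 - 157) - 591410) = 1/(-54*(-188 - 157)/7 - 591410) = 1/(-54/7*(-345) - 591410) = 1/(18630/7 - 591410) = 1/(-4121240/7) = -7/4121240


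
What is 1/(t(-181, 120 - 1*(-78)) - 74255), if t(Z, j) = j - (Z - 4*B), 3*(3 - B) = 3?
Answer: -1/73868 ≈ -1.3538e-5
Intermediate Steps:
B = 2 (B = 3 - ⅓*3 = 3 - 1 = 2)
t(Z, j) = 8 + j - Z (t(Z, j) = j - (Z - 4*2) = j - (Z - 8) = j - (-8 + Z) = j + (8 - Z) = 8 + j - Z)
1/(t(-181, 120 - 1*(-78)) - 74255) = 1/((8 + (120 - 1*(-78)) - 1*(-181)) - 74255) = 1/((8 + (120 + 78) + 181) - 74255) = 1/((8 + 198 + 181) - 74255) = 1/(387 - 74255) = 1/(-73868) = -1/73868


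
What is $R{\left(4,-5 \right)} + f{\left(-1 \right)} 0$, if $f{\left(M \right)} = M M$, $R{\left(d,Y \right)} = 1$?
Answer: $1$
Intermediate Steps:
$f{\left(M \right)} = M^{2}$
$R{\left(4,-5 \right)} + f{\left(-1 \right)} 0 = 1 + \left(-1\right)^{2} \cdot 0 = 1 + 1 \cdot 0 = 1 + 0 = 1$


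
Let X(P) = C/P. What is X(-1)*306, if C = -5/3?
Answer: 510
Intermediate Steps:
C = -5/3 (C = -5*⅓ = -5/3 ≈ -1.6667)
X(P) = -5/(3*P)
X(-1)*306 = -5/3/(-1)*306 = -5/3*(-1)*306 = (5/3)*306 = 510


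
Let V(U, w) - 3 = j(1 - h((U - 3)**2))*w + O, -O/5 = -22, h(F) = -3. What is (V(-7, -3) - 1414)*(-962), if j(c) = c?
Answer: 1263106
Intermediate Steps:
O = 110 (O = -5*(-22) = 110)
V(U, w) = 113 + 4*w (V(U, w) = 3 + ((1 - 1*(-3))*w + 110) = 3 + ((1 + 3)*w + 110) = 3 + (4*w + 110) = 3 + (110 + 4*w) = 113 + 4*w)
(V(-7, -3) - 1414)*(-962) = ((113 + 4*(-3)) - 1414)*(-962) = ((113 - 12) - 1414)*(-962) = (101 - 1414)*(-962) = -1313*(-962) = 1263106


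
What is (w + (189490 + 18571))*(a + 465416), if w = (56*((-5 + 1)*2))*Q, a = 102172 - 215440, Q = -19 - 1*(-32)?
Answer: 71217355076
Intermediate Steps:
Q = 13 (Q = -19 + 32 = 13)
a = -113268
w = -5824 (w = (56*((-5 + 1)*2))*13 = (56*(-4*2))*13 = (56*(-8))*13 = -448*13 = -5824)
(w + (189490 + 18571))*(a + 465416) = (-5824 + (189490 + 18571))*(-113268 + 465416) = (-5824 + 208061)*352148 = 202237*352148 = 71217355076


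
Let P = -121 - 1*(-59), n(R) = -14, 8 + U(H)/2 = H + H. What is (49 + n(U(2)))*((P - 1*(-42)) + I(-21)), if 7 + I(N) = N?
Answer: -1680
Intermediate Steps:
U(H) = -16 + 4*H (U(H) = -16 + 2*(H + H) = -16 + 2*(2*H) = -16 + 4*H)
I(N) = -7 + N
P = -62 (P = -121 + 59 = -62)
(49 + n(U(2)))*((P - 1*(-42)) + I(-21)) = (49 - 14)*((-62 - 1*(-42)) + (-7 - 21)) = 35*((-62 + 42) - 28) = 35*(-20 - 28) = 35*(-48) = -1680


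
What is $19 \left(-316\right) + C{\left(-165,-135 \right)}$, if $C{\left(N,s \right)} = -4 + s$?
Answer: $-6143$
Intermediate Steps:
$19 \left(-316\right) + C{\left(-165,-135 \right)} = 19 \left(-316\right) - 139 = -6004 - 139 = -6143$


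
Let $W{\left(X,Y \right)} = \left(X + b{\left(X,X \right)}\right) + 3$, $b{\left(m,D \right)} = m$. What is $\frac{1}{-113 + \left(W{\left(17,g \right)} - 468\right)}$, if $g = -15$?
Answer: $- \frac{1}{544} \approx -0.0018382$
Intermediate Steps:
$W{\left(X,Y \right)} = 3 + 2 X$ ($W{\left(X,Y \right)} = \left(X + X\right) + 3 = 2 X + 3 = 3 + 2 X$)
$\frac{1}{-113 + \left(W{\left(17,g \right)} - 468\right)} = \frac{1}{-113 + \left(\left(3 + 2 \cdot 17\right) - 468\right)} = \frac{1}{-113 + \left(\left(3 + 34\right) - 468\right)} = \frac{1}{-113 + \left(37 - 468\right)} = \frac{1}{-113 - 431} = \frac{1}{-544} = - \frac{1}{544}$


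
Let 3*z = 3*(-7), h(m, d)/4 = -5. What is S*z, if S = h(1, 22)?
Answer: 140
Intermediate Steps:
h(m, d) = -20 (h(m, d) = 4*(-5) = -20)
z = -7 (z = (3*(-7))/3 = (1/3)*(-21) = -7)
S = -20
S*z = -20*(-7) = 140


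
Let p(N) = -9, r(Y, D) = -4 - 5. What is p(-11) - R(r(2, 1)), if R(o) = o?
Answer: 0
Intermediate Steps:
r(Y, D) = -9
p(-11) - R(r(2, 1)) = -9 - 1*(-9) = -9 + 9 = 0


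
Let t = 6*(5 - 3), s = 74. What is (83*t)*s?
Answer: 73704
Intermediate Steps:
t = 12 (t = 6*2 = 12)
(83*t)*s = (83*12)*74 = 996*74 = 73704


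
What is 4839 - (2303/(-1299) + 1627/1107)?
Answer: 2319628025/479331 ≈ 4839.3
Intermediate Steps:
4839 - (2303/(-1299) + 1627/1107) = 4839 - (2303*(-1/1299) + 1627*(1/1107)) = 4839 - (-2303/1299 + 1627/1107) = 4839 - 1*(-145316/479331) = 4839 + 145316/479331 = 2319628025/479331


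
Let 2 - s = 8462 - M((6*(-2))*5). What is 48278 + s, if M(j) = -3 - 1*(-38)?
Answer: 39853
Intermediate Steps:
M(j) = 35 (M(j) = -3 + 38 = 35)
s = -8425 (s = 2 - (8462 - 1*35) = 2 - (8462 - 35) = 2 - 1*8427 = 2 - 8427 = -8425)
48278 + s = 48278 - 8425 = 39853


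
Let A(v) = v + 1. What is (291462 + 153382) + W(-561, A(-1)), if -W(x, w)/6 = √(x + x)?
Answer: 444844 - 6*I*√1122 ≈ 4.4484e+5 - 200.98*I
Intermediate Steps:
A(v) = 1 + v
W(x, w) = -6*√2*√x (W(x, w) = -6*√(x + x) = -6*√2*√x)
(291462 + 153382) + W(-561, A(-1)) = (291462 + 153382) - 6*√2*√(-561) = 444844 - 6*√2*I*√561 = 444844 - 6*I*√1122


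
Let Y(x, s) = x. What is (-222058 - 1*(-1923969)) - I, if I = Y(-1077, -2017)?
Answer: 1702988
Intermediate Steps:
I = -1077
(-222058 - 1*(-1923969)) - I = (-222058 - 1*(-1923969)) - 1*(-1077) = (-222058 + 1923969) + 1077 = 1701911 + 1077 = 1702988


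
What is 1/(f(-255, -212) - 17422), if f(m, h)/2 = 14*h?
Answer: -1/23358 ≈ -4.2812e-5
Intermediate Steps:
f(m, h) = 28*h (f(m, h) = 2*(14*h) = 28*h)
1/(f(-255, -212) - 17422) = 1/(28*(-212) - 17422) = 1/(-5936 - 17422) = 1/(-23358) = -1/23358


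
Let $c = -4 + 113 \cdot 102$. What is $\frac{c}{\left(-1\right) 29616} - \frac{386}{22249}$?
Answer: $- \frac{133892377}{329463192} \approx -0.4064$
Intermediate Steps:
$c = 11522$ ($c = -4 + 11526 = 11522$)
$\frac{c}{\left(-1\right) 29616} - \frac{386}{22249} = \frac{11522}{\left(-1\right) 29616} - \frac{386}{22249} = \frac{11522}{-29616} - \frac{386}{22249} = 11522 \left(- \frac{1}{29616}\right) - \frac{386}{22249} = - \frac{5761}{14808} - \frac{386}{22249} = - \frac{133892377}{329463192}$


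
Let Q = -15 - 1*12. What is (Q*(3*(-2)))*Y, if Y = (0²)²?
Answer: 0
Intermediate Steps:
Q = -27 (Q = -15 - 12 = -27)
Y = 0 (Y = 0² = 0)
(Q*(3*(-2)))*Y = -81*(-2)*0 = -27*(-6)*0 = 162*0 = 0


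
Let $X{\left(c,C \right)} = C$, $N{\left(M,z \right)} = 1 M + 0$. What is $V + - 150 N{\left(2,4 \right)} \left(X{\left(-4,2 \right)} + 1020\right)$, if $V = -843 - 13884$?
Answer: $-321327$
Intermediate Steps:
$N{\left(M,z \right)} = M$ ($N{\left(M,z \right)} = M + 0 = M$)
$V = -14727$ ($V = -843 - 13884 = -14727$)
$V + - 150 N{\left(2,4 \right)} \left(X{\left(-4,2 \right)} + 1020\right) = -14727 + \left(-150\right) 2 \left(2 + 1020\right) = -14727 - 306600 = -321327$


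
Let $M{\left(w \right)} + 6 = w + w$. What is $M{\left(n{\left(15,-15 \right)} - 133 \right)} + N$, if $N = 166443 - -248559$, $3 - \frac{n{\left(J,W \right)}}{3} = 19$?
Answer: $414634$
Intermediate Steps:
$n{\left(J,W \right)} = -48$ ($n{\left(J,W \right)} = 9 - 57 = -48$)
$N = 415002$ ($N = 166443 + 248559 = 415002$)
$M{\left(w \right)} = -6 + 2 w$ ($M{\left(w \right)} = -6 + \left(w + w\right) = -6 + 2 w$)
$M{\left(n{\left(15,-15 \right)} - 133 \right)} + N = \left(-6 + 2 \left(-48 - 133\right)\right) + 415002 = \left(-6 + 2 \left(-181\right)\right) + 415002 = \left(-6 - 362\right) + 415002 = -368 + 415002 = 414634$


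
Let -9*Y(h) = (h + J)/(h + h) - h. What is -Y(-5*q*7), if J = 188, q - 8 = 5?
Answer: 414317/8190 ≈ 50.588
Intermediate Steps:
q = 13 (q = 8 + 5 = 13)
Y(h) = h/9 - (188 + h)/(18*h) (Y(h) = -((h + 188)/(h + h) - h)/9 = -((188 + h)/((2*h)) - h)/9 = -((188 + h)*(1/(2*h)) - h)/9 = -((188 + h)/(2*h) - h)/9 = -(-h + (188 + h)/(2*h))/9 = h/9 - (188 + h)/(18*h))
-Y(-5*q*7) = -(-188 + (-5*13*7)*(-1 + 2*(-5*13*7)))/(18*(-5*13*7)) = -(-188 + (-65*7)*(-1 + 2*(-65*7)))/(18*((-65*7))) = -(-188 - 455*(-1 + 2*(-455)))/(18*(-455)) = -(-1)*(-188 - 455*(-1 - 910))/(18*455) = -(-1)*(-188 - 455*(-911))/(18*455) = -(-1)*(-188 + 414505)/(18*455) = -(-1)*414317/(18*455) = -1*(-414317/8190) = 414317/8190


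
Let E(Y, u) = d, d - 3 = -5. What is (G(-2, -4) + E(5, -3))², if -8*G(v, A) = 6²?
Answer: 169/4 ≈ 42.250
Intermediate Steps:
d = -2 (d = 3 - 5 = -2)
E(Y, u) = -2
G(v, A) = -9/2 (G(v, A) = -⅛*6² = -⅛*36 = -9/2)
(G(-2, -4) + E(5, -3))² = (-9/2 - 2)² = (-13/2)² = 169/4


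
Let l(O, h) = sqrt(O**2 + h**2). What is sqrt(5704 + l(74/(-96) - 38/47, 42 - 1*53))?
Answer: sqrt(1814419584 + 705*sqrt(25141153))/564 ≈ 75.598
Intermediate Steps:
sqrt(5704 + l(74/(-96) - 38/47, 42 - 1*53)) = sqrt(5704 + sqrt((74/(-96) - 38/47)**2 + (42 - 1*53)**2)) = sqrt(5704 + sqrt((74*(-1/96) - 38*1/47)**2 + (42 - 53)**2)) = sqrt(5704 + sqrt((-37/48 - 38/47)**2 + (-11)**2)) = sqrt(5704 + sqrt((-3563/2256)**2 + 121)) = sqrt(5704 + sqrt(12694969/5089536 + 121)) = sqrt(5704 + sqrt(628528825/5089536)) = sqrt(5704 + 5*sqrt(25141153)/2256)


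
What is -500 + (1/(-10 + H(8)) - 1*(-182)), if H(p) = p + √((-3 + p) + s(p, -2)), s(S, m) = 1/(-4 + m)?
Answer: -1578/5 + √174/5 ≈ -312.96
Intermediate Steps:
H(p) = p + √(-19/6 + p) (H(p) = p + √((-3 + p) + 1/(-4 - 2)) = p + √((-3 + p) + 1/(-6)) = p + √((-3 + p) - ⅙) = p + √(-19/6 + p))
-500 + (1/(-10 + H(8)) - 1*(-182)) = -500 + (1/(-10 + (8 + √(-114 + 36*8)/6)) - 1*(-182)) = -500 + (1/(-10 + (8 + √(-114 + 288)/6)) + 182) = -500 + (1/(-10 + (8 + √174/6)) + 182) = -500 + (1/(-2 + √174/6) + 182) = -500 + (182 + 1/(-2 + √174/6)) = -318 + 1/(-2 + √174/6)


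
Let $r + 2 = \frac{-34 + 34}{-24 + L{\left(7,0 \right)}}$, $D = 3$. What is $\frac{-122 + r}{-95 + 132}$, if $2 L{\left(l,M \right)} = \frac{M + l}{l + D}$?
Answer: $- \frac{124}{37} \approx -3.3514$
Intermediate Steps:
$L{\left(l,M \right)} = \frac{M + l}{2 \left(3 + l\right)}$ ($L{\left(l,M \right)} = \frac{\left(M + l\right) \frac{1}{l + 3}}{2} = \frac{\left(M + l\right) \frac{1}{3 + l}}{2} = \frac{\frac{1}{3 + l} \left(M + l\right)}{2} = \frac{M + l}{2 \left(3 + l\right)}$)
$r = -2$ ($r = -2 + \frac{-34 + 34}{-24 + \frac{0 + 7}{2 \left(3 + 7\right)}} = -2 + \frac{0}{-24 + \frac{1}{2} \cdot \frac{1}{10} \cdot 7} = -2 + \frac{0}{-24 + \frac{7}{20}} = -2 + \frac{0}{- \frac{473}{20}} = -2 + 0 \left(- \frac{20}{473}\right) = -2 + 0 = -2$)
$\frac{-122 + r}{-95 + 132} = \frac{-122 - 2}{-95 + 132} = \frac{1}{37} \left(-124\right) = - \frac{124}{37}$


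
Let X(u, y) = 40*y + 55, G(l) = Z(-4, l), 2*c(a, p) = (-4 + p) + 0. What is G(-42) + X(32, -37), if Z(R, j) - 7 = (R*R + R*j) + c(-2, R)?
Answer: -1238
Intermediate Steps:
c(a, p) = -2 + p/2 (c(a, p) = ((-4 + p) + 0)/2 = (-4 + p)/2 = -2 + p/2)
Z(R, j) = 5 + R**2 + R/2 + R*j (Z(R, j) = 7 + ((R*R + R*j) + (-2 + R/2)) = 7 + ((R**2 + R*j) + (-2 + R/2)) = 7 + (-2 + R**2 + R/2 + R*j) = 5 + R**2 + R/2 + R*j)
G(l) = 19 - 4*l (G(l) = 5 + (-4)**2 + (1/2)*(-4) - 4*l = 5 + 16 - 2 - 4*l = 19 - 4*l)
X(u, y) = 55 + 40*y
G(-42) + X(32, -37) = (19 - 4*(-42)) + (55 + 40*(-37)) = (19 + 168) + (55 - 1480) = 187 - 1425 = -1238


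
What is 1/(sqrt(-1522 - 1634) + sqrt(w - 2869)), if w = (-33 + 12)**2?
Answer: -I/(2*sqrt(607) + 2*sqrt(789)) ≈ -0.0094829*I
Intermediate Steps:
w = 441 (w = (-21)**2 = 441)
1/(sqrt(-1522 - 1634) + sqrt(w - 2869)) = 1/(sqrt(-1522 - 1634) + sqrt(441 - 2869)) = 1/(sqrt(-3156) + sqrt(-2428)) = 1/(2*I*sqrt(789) + 2*I*sqrt(607)) = 1/(2*I*sqrt(607) + 2*I*sqrt(789))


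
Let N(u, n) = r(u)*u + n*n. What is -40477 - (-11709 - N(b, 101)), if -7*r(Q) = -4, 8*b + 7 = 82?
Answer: -259863/14 ≈ -18562.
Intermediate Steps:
b = 75/8 (b = -7/8 + (1/8)*82 = -7/8 + 41/4 = 75/8 ≈ 9.3750)
r(Q) = 4/7 (r(Q) = -1/7*(-4) = 4/7)
N(u, n) = n**2 + 4*u/7 (N(u, n) = 4*u/7 + n*n = 4*u/7 + n**2 = n**2 + 4*u/7)
-40477 - (-11709 - N(b, 101)) = -40477 - (-11709 - (101**2 + (4/7)*(75/8))) = -40477 - (-11709 - (10201 + 75/14)) = -40477 - (-11709 - 1*142889/14) = -40477 - (-11709 - 142889/14) = -40477 - 1*(-306815/14) = -40477 + 306815/14 = -259863/14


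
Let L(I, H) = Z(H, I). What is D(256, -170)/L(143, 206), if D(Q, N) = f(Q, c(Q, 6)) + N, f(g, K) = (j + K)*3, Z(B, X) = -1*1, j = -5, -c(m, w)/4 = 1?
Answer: 197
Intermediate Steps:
c(m, w) = -4 (c(m, w) = -4*1 = -4)
Z(B, X) = -1
f(g, K) = -15 + 3*K (f(g, K) = (-5 + K)*3 = -15 + 3*K)
L(I, H) = -1
D(Q, N) = -27 + N (D(Q, N) = (-15 + 3*(-4)) + N = (-15 - 12) + N = -27 + N)
D(256, -170)/L(143, 206) = (-27 - 170)/(-1) = -197*(-1) = 197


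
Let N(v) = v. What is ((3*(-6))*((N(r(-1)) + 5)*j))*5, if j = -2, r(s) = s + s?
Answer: 540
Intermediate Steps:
r(s) = 2*s
((3*(-6))*((N(r(-1)) + 5)*j))*5 = ((3*(-6))*((2*(-1) + 5)*(-2)))*5 = -18*(-2 + 5)*(-2)*5 = -54*(-2)*5 = -18*(-6)*5 = 108*5 = 540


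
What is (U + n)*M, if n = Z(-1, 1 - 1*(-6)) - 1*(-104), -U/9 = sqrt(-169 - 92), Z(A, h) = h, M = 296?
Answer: 32856 - 7992*I*sqrt(29) ≈ 32856.0 - 43038.0*I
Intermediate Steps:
U = -27*I*sqrt(29) (U = -9*sqrt(-169 - 92) = -27*I*sqrt(29) ≈ -145.4*I)
n = 111 (n = (1 - 1*(-6)) - 1*(-104) = (1 + 6) + 104 = 7 + 104 = 111)
(U + n)*M = (-27*I*sqrt(29) + 111)*296 = (111 - 27*I*sqrt(29))*296 = 32856 - 7992*I*sqrt(29)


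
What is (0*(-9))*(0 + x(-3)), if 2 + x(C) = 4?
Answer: 0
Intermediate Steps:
x(C) = 2 (x(C) = -2 + 4 = 2)
(0*(-9))*(0 + x(-3)) = (0*(-9))*(0 + 2) = 0*2 = 0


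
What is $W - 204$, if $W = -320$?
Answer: $-524$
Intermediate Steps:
$W - 204 = -320 - 204 = -524$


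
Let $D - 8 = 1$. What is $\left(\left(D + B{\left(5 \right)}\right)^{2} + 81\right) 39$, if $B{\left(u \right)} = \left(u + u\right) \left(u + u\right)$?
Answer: $466518$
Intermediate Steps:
$D = 9$ ($D = 8 + 1 = 9$)
$B{\left(u \right)} = 4 u^{2}$ ($B{\left(u \right)} = 2 u 2 u = 4 u^{2}$)
$\left(\left(D + B{\left(5 \right)}\right)^{2} + 81\right) 39 = \left(\left(9 + 4 \cdot 5^{2}\right)^{2} + 81\right) 39 = \left(\left(9 + 4 \cdot 25\right)^{2} + 81\right) 39 = \left(\left(9 + 100\right)^{2} + 81\right) 39 = \left(109^{2} + 81\right) 39 = \left(11881 + 81\right) 39 = 11962 \cdot 39 = 466518$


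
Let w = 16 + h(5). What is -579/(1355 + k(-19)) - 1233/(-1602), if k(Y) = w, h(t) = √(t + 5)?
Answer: 116211445/334574318 + 579*√10/1879631 ≈ 0.34832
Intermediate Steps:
h(t) = √(5 + t)
w = 16 + √10 (w = 16 + √(5 + 5) = 16 + √10 ≈ 19.162)
k(Y) = 16 + √10
-579/(1355 + k(-19)) - 1233/(-1602) = -579/(1355 + (16 + √10)) - 1233/(-1602) = -579/(1371 + √10) - 1233*(-1/1602) = -579/(1371 + √10) + 137/178 = 137/178 - 579/(1371 + √10)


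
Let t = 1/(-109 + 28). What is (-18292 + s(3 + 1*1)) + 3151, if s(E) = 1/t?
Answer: -15222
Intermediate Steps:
t = -1/81 (t = 1/(-81) = -1/81 ≈ -0.012346)
s(E) = -81 (s(E) = 1/(-1/81) = -81)
(-18292 + s(3 + 1*1)) + 3151 = (-18292 - 81) + 3151 = -18373 + 3151 = -15222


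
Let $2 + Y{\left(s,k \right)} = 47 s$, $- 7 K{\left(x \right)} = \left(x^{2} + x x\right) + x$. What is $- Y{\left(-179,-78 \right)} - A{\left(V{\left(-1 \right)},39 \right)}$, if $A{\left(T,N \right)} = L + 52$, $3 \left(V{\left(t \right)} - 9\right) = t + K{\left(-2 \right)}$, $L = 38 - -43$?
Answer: $8282$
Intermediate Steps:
$K{\left(x \right)} = - \frac{2 x^{2}}{7} - \frac{x}{7}$ ($K{\left(x \right)} = - \frac{\left(x^{2} + x x\right) + x}{7} = - \frac{\left(x^{2} + x^{2}\right) + x}{7} = - \frac{2 x^{2} + x}{7} = - \frac{x + 2 x^{2}}{7} = - \frac{2 x^{2}}{7} - \frac{x}{7}$)
$L = 81$ ($L = 38 + 43 = 81$)
$V{\left(t \right)} = \frac{61}{7} + \frac{t}{3}$ ($V{\left(t \right)} = 9 + \frac{t - - \frac{2 \left(1 + 2 \left(-2\right)\right)}{7}}{3} = 9 + \frac{t - - \frac{2 \left(1 - 4\right)}{7}}{3} = 9 + \frac{t - \left(- \frac{2}{7}\right) \left(-3\right)}{3} = 9 + \frac{t - \frac{6}{7}}{3} = 9 + \frac{- \frac{6}{7} + t}{3} = 9 + \left(- \frac{2}{7} + \frac{t}{3}\right) = \frac{61}{7} + \frac{t}{3}$)
$Y{\left(s,k \right)} = -2 + 47 s$
$A{\left(T,N \right)} = 133$ ($A{\left(T,N \right)} = 81 + 52 = 133$)
$- Y{\left(-179,-78 \right)} - A{\left(V{\left(-1 \right)},39 \right)} = - (-2 + 47 \left(-179\right)) - 133 = - (-2 - 8413) - 133 = \left(-1\right) \left(-8415\right) - 133 = 8415 - 133 = 8282$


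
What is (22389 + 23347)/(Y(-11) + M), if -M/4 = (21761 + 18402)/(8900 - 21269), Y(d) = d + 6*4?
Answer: 565708584/321449 ≈ 1759.9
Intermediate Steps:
Y(d) = 24 + d (Y(d) = d + 24 = 24 + d)
M = 160652/12369 (M = -4*(21761 + 18402)/(8900 - 21269) = -160652/(-12369) = -160652*(-1)/12369 = -4*(-40163/12369) = 160652/12369 ≈ 12.988)
(22389 + 23347)/(Y(-11) + M) = (22389 + 23347)/((24 - 11) + 160652/12369) = 45736/(13 + 160652/12369) = 45736/(321449/12369) = 45736*(12369/321449) = 565708584/321449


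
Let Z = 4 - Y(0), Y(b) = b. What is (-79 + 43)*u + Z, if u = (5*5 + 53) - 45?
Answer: -1184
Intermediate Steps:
u = 33 (u = (25 + 53) - 45 = 78 - 45 = 33)
Z = 4 (Z = 4 - 1*0 = 4 + 0 = 4)
(-79 + 43)*u + Z = (-79 + 43)*33 + 4 = -36*33 + 4 = -1188 + 4 = -1184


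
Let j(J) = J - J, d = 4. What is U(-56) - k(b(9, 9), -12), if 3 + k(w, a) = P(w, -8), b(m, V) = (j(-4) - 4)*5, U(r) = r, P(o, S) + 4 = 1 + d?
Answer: -54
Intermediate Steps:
j(J) = 0
P(o, S) = 1 (P(o, S) = -4 + (1 + 4) = -4 + 5 = 1)
b(m, V) = -20 (b(m, V) = (0 - 4)*5 = -4*5 = -20)
k(w, a) = -2 (k(w, a) = -3 + 1 = -2)
U(-56) - k(b(9, 9), -12) = -56 - 1*(-2) = -56 + 2 = -54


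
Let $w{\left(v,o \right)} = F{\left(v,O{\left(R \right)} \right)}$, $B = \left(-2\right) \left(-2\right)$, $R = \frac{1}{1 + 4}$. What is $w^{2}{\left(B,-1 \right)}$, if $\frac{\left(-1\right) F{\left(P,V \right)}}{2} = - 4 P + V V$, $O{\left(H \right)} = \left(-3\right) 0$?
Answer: $1024$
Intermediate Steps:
$R = \frac{1}{5} \approx 0.2$
$O{\left(H \right)} = 0$
$B = 4$
$F{\left(P,V \right)} = - 2 V^{2} + 8 P$ ($F{\left(P,V \right)} = - 2 \left(- 4 P + V V\right) = - 2 \left(- 4 P + V^{2}\right) = - 2 \left(V^{2} - 4 P\right) = - 2 V^{2} + 8 P$)
$w{\left(v,o \right)} = 8 v$ ($w{\left(v,o \right)} = - 2 \cdot 0^{2} + 8 v = \left(-2\right) 0 + 8 v = 0 + 8 v = 8 v$)
$w^{2}{\left(B,-1 \right)} = \left(8 \cdot 4\right)^{2} = 32^{2} = 1024$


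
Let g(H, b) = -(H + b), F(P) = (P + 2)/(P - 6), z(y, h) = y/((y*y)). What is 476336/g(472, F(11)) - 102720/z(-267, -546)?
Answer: 9297155120/339 ≈ 2.7425e+7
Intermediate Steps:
z(y, h) = 1/y (z(y, h) = y/(y²) = y/y² = 1/y)
F(P) = (2 + P)/(-6 + P)
g(H, b) = -H - b
476336/g(472, F(11)) - 102720/z(-267, -546) = 476336/(-1*472 - (2 + 11)/(-6 + 11)) - 102720/(1/(-267)) = 476336/(-472 - 13/5) - 102720/(-1/267) = 476336/(-472 - 13/5) - 102720*(-267) = 476336/(-472 - 1*13/5) + 27426240 = 476336/(-472 - 13/5) + 27426240 = 476336/(-2373/5) + 27426240 = 476336*(-5/2373) + 27426240 = -340240/339 + 27426240 = 9297155120/339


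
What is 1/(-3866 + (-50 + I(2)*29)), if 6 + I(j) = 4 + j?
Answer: -1/3916 ≈ -0.00025536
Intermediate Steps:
I(j) = -2 + j (I(j) = -6 + (4 + j) = -2 + j)
1/(-3866 + (-50 + I(2)*29)) = 1/(-3866 + (-50 + (-2 + 2)*29)) = 1/(-3866 + (-50 + 0*29)) = 1/(-3866 + (-50 + 0)) = 1/(-3866 - 50) = 1/(-3916) = -1/3916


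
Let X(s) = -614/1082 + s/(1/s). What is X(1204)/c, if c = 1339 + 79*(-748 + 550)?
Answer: -784241949/7737923 ≈ -101.35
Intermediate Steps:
X(s) = -307/541 + s² (X(s) = -614*1/1082 + s*s = -307/541 + s²)
c = -14303 (c = 1339 + 79*(-198) = 1339 - 15642 = -14303)
X(1204)/c = (-307/541 + 1204²)/(-14303) = (-307/541 + 1449616)*(-1/14303) = (784241949/541)*(-1/14303) = -784241949/7737923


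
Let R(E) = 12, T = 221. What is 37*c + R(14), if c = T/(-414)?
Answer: -3209/414 ≈ -7.7512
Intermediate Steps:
c = -221/414 (c = 221/(-414) = 221*(-1/414) = -221/414 ≈ -0.53382)
37*c + R(14) = 37*(-221/414) + 12 = -8177/414 + 12 = -3209/414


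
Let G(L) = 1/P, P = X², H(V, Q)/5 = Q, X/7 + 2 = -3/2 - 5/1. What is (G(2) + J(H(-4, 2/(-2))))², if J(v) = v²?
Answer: 125336532841/200533921 ≈ 625.01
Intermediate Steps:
X = -119/2 (X = -14 + 7*(-3/2 - 5/1) = -14 + 7*(-3*½ - 5*1) = -14 + 7*(-3/2 - 5) = -14 + 7*(-13/2) = -14 - 91/2 = -119/2 ≈ -59.500)
H(V, Q) = 5*Q
P = 14161/4 (P = (-119/2)² = 14161/4 ≈ 3540.3)
G(L) = 4/14161 (G(L) = 1/(14161/4) = 4/14161)
(G(2) + J(H(-4, 2/(-2))))² = (4/14161 + (5*(2/(-2)))²)² = (4/14161 + (5*(2*(-½)))²)² = (4/14161 + (5*(-1))²)² = (4/14161 + (-5)²)² = (4/14161 + 25)² = (354029/14161)² = 125336532841/200533921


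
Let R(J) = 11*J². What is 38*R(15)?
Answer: 94050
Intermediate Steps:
38*R(15) = 38*(11*15²) = 38*(11*225) = 38*2475 = 94050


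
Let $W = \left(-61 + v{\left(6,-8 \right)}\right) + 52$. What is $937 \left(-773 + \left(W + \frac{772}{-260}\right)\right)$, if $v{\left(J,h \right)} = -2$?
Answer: $- \frac{47930361}{65} \approx -7.3739 \cdot 10^{5}$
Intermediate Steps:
$W = -11$ ($W = \left(-61 - 2\right) + 52 = -63 + 52 = -11$)
$937 \left(-773 + \left(W + \frac{772}{-260}\right)\right) = 937 \left(-773 - \left(11 - \frac{772}{-260}\right)\right) = 937 \left(-773 + \left(-11 + 772 \left(- \frac{1}{260}\right)\right)\right) = 937 \left(-773 - \frac{908}{65}\right) = 937 \left(- \frac{51153}{65}\right) = - \frac{47930361}{65}$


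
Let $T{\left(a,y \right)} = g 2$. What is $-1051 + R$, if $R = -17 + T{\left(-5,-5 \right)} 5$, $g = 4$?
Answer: $-1028$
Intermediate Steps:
$T{\left(a,y \right)} = 8$ ($T{\left(a,y \right)} = 4 \cdot 2 = 8$)
$R = 23$ ($R = -17 + 8 \cdot 5 = -17 + 40 = 23$)
$-1051 + R = -1051 + 23 = -1028$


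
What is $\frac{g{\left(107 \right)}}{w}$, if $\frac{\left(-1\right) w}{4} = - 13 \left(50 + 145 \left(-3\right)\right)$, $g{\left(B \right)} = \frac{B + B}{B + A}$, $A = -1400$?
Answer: $\frac{107}{12942930} \approx 8.2671 \cdot 10^{-6}$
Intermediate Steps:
$g{\left(B \right)} = \frac{2 B}{-1400 + B}$ ($g{\left(B \right)} = \frac{B + B}{B - 1400} = \frac{2 B}{-1400 + B}$)
$w = -20020$ ($w = - 4 \left(- 13 \left(50 + 145 \left(-3\right)\right)\right) = - 4 \left(- 13 \left(50 - 435\right)\right) = - 4 \left(\left(-13\right) \left(-385\right)\right) = \left(-4\right) 5005 = -20020$)
$\frac{g{\left(107 \right)}}{w} = \frac{2 \cdot 107 \frac{1}{-1400 + 107}}{-20020} = 2 \cdot 107 \frac{1}{-1293} \left(- \frac{1}{20020}\right) = 2 \cdot 107 \left(- \frac{1}{1293}\right) \left(- \frac{1}{20020}\right) = \left(- \frac{214}{1293}\right) \left(- \frac{1}{20020}\right) = \frac{107}{12942930}$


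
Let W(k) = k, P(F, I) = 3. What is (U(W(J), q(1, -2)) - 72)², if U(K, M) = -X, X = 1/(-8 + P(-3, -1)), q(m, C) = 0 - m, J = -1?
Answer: 128881/25 ≈ 5155.2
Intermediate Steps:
q(m, C) = -m
X = -⅕ (X = 1/(-8 + 3) = 1/(-5) = -⅕ ≈ -0.20000)
U(K, M) = ⅕ (U(K, M) = -1*(-⅕) = ⅕)
(U(W(J), q(1, -2)) - 72)² = (⅕ - 72)² = (-359/5)² = 128881/25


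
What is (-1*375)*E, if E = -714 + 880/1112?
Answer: 37176000/139 ≈ 2.6745e+5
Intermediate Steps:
E = -99136/139 (E = -714 + 880*(1/1112) = -714 + 110/139 = -99136/139 ≈ -713.21)
(-1*375)*E = -1*375*(-99136/139) = -375*(-99136/139) = 37176000/139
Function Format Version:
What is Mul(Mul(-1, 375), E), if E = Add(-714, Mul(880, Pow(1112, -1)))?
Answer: Rational(37176000, 139) ≈ 2.6745e+5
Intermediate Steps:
E = Rational(-99136, 139) (E = Add(-714, Mul(880, Rational(1, 1112))) = Add(-714, Rational(110, 139)) = Rational(-99136, 139) ≈ -713.21)
Mul(Mul(-1, 375), E) = Mul(Mul(-1, 375), Rational(-99136, 139)) = Mul(-375, Rational(-99136, 139)) = Rational(37176000, 139)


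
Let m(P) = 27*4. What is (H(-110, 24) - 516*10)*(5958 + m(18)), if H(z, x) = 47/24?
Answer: -125154723/4 ≈ -3.1289e+7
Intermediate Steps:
m(P) = 108
H(z, x) = 47/24 (H(z, x) = 47*(1/24) = 47/24)
(H(-110, 24) - 516*10)*(5958 + m(18)) = (47/24 - 516*10)*(5958 + 108) = (47/24 - 5160)*6066 = -123793/24*6066 = -125154723/4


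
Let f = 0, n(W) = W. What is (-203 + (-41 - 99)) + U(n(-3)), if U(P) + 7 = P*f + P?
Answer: -353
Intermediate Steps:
U(P) = -7 + P (U(P) = -7 + (P*0 + P) = -7 + (0 + P) = -7 + P)
(-203 + (-41 - 99)) + U(n(-3)) = (-203 + (-41 - 99)) + (-7 - 3) = (-203 - 140) - 10 = -343 - 10 = -353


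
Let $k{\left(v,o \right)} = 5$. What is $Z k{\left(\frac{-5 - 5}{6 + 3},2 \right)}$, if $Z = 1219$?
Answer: $6095$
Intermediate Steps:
$Z k{\left(\frac{-5 - 5}{6 + 3},2 \right)} = 1219 \cdot 5 = 6095$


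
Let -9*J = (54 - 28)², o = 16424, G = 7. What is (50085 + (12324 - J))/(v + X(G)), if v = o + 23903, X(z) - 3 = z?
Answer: 562357/363033 ≈ 1.5491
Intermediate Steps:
X(z) = 3 + z
J = -676/9 (J = -(54 - 28)²/9 = -⅑*26² = -⅑*676 = -676/9 ≈ -75.111)
v = 40327 (v = 16424 + 23903 = 40327)
(50085 + (12324 - J))/(v + X(G)) = (50085 + (12324 - 1*(-676/9)))/(40327 + (3 + 7)) = (50085 + (12324 + 676/9))/(40327 + 10) = (50085 + 111592/9)/40337 = (562357/9)*(1/40337) = 562357/363033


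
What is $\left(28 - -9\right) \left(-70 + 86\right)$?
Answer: $592$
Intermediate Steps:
$\left(28 - -9\right) \left(-70 + 86\right) = \left(28 + 9\right) 16 = 37 \cdot 16 = 592$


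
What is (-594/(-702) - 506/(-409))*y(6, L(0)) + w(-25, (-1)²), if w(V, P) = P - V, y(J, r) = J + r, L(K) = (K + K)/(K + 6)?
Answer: 204704/5317 ≈ 38.500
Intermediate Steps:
L(K) = 2*K/(6 + K) (L(K) = (2*K)/(6 + K) = 2*K/(6 + K))
(-594/(-702) - 506/(-409))*y(6, L(0)) + w(-25, (-1)²) = (-594/(-702) - 506/(-409))*(6 + 2*0/(6 + 0)) + ((-1)² - 1*(-25)) = (-594*(-1/702) - 506*(-1/409))*(6 + 2*0/6) + (1 + 25) = (11/13 + 506/409)*(6 + 2*0*(⅙)) + 26 = 11077*(6 + 0)/5317 + 26 = (11077/5317)*6 + 26 = 66462/5317 + 26 = 204704/5317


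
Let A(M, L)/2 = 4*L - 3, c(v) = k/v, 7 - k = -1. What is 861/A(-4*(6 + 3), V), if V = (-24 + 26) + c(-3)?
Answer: -2583/34 ≈ -75.971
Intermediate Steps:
k = 8 (k = 7 - 1*(-1) = 7 + 1 = 8)
c(v) = 8/v
V = -⅔ (V = (-24 + 26) + 8/(-3) = 2 + 8*(-⅓) = 2 - 8/3 = -⅔ ≈ -0.66667)
A(M, L) = -6 + 8*L (A(M, L) = 2*(4*L - 3) = 2*(-3 + 4*L) = -6 + 8*L)
861/A(-4*(6 + 3), V) = 861/(-6 + 8*(-⅔)) = 861/(-6 - 16/3) = 861/(-34/3) = 861*(-3/34) = -2583/34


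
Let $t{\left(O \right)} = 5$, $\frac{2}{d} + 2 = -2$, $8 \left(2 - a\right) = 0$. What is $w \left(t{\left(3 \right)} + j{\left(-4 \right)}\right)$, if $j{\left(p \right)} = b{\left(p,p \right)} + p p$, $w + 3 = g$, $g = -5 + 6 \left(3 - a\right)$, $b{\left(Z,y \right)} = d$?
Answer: $-41$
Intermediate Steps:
$a = 2$ ($a = 2 - 0 = 2 + 0 = 2$)
$d = - \frac{1}{2}$ ($d = \frac{2}{-2 - 2} = \frac{2}{-4} = 2 \left(- \frac{1}{4}\right) = - \frac{1}{2} \approx -0.5$)
$b{\left(Z,y \right)} = - \frac{1}{2}$
$g = 1$ ($g = -5 + 6 \left(3 - 2\right) = -5 + 6 \cdot 1 = -5 + 6 = 1$)
$w = -2$ ($w = -3 + 1 = -2$)
$j{\left(p \right)} = - \frac{1}{2} + p^{2}$ ($j{\left(p \right)} = - \frac{1}{2} + p p = - \frac{1}{2} + p^{2}$)
$w \left(t{\left(3 \right)} + j{\left(-4 \right)}\right) = - 2 \left(5 - \left(\frac{1}{2} - \left(-4\right)^{2}\right)\right) = - 2 \left(5 + \left(- \frac{1}{2} + 16\right)\right) = - 2 \left(5 + \frac{31}{2}\right) = \left(-2\right) \frac{41}{2} = -41$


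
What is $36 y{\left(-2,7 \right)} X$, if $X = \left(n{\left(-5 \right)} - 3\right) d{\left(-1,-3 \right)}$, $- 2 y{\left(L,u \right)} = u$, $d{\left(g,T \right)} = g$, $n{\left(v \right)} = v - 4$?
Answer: $-1512$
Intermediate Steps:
$n{\left(v \right)} = -4 + v$
$y{\left(L,u \right)} = - \frac{u}{2}$
$X = 12$ ($X = \left(\left(-4 - 5\right) - 3\right) \left(-1\right) = \left(-9 - 3\right) \left(-1\right) = \left(-12\right) \left(-1\right) = 12$)
$36 y{\left(-2,7 \right)} X = 36 \left(\left(- \frac{1}{2}\right) 7\right) 12 = 36 \left(- \frac{7}{2}\right) 12 = \left(-126\right) 12 = -1512$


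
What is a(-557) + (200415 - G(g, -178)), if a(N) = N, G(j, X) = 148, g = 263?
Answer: 199710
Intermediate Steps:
a(-557) + (200415 - G(g, -178)) = -557 + (200415 - 1*148) = -557 + (200415 - 148) = -557 + 200267 = 199710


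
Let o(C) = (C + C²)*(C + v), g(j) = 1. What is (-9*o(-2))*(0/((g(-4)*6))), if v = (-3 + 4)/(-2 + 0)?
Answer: 0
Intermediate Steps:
v = -½ (v = 1/(-2) = 1*(-½) = -½ ≈ -0.50000)
o(C) = (-½ + C)*(C + C²) (o(C) = (C + C²)*(C - ½) = (C + C²)*(-½ + C) = (-½ + C)*(C + C²))
(-9*o(-2))*(0/((g(-4)*6))) = (-9*(-2)*(-1 - 2 + 2*(-2)²)/2)*(0/((1*6))) = (-9*(-2)*(-1 - 2 + 2*4)/2)*(0/6) = (-9*(-2)*(-1 - 2 + 8)/2)*(0*(⅙)) = -9*(-2)*5/2*0 = -9*(-5)*0 = 45*0 = 0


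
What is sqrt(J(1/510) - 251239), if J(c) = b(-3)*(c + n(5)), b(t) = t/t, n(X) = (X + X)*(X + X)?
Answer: I*sqrt(65321253390)/510 ≈ 501.14*I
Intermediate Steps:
n(X) = 4*X**2 (n(X) = (2*X)*(2*X) = 4*X**2)
b(t) = 1
J(c) = 100 + c (J(c) = 1*(c + 4*5**2) = 1*(c + 4*25) = 1*(c + 100) = 1*(100 + c) = 100 + c)
sqrt(J(1/510) - 251239) = sqrt((100 + 1/510) - 251239) = sqrt(51001/510 - 251239) = sqrt(-128080889/510) = I*sqrt(65321253390)/510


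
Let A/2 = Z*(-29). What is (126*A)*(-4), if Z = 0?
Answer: 0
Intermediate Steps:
A = 0 (A = 2*(0*(-29)) = 2*0 = 0)
(126*A)*(-4) = (126*0)*(-4) = 0*(-4) = 0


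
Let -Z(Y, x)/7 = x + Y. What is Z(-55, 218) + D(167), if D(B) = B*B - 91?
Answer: 26657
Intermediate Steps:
Z(Y, x) = -7*Y - 7*x (Z(Y, x) = -7*(x + Y) = -7*(Y + x) = -7*Y - 7*x)
D(B) = -91 + B**2 (D(B) = B**2 - 91 = -91 + B**2)
Z(-55, 218) + D(167) = (-7*(-55) - 7*218) + (-91 + 167**2) = (385 - 1526) + (-91 + 27889) = -1141 + 27798 = 26657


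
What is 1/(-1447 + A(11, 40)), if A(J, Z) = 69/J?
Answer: -11/15848 ≈ -0.00069409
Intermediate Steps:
1/(-1447 + A(11, 40)) = 1/(-1447 + 69/11) = 1/(-15848/11) = -11/15848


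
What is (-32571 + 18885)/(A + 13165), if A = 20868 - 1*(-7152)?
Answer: -13686/41185 ≈ -0.33231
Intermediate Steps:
A = 28020 (A = 20868 + 7152 = 28020)
(-32571 + 18885)/(A + 13165) = (-32571 + 18885)/(28020 + 13165) = -13686/41185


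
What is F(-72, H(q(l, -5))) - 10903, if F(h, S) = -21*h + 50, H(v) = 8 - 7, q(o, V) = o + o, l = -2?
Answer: -9341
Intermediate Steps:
q(o, V) = 2*o
H(v) = 1
F(h, S) = 50 - 21*h
F(-72, H(q(l, -5))) - 10903 = (50 - 21*(-72)) - 10903 = (50 + 1512) - 10903 = 1562 - 10903 = -9341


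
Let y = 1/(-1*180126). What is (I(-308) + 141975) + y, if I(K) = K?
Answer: 25517910041/180126 ≈ 1.4167e+5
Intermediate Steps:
y = -1/180126 (y = 1/(-180126) = -1/180126 ≈ -5.5517e-6)
(I(-308) + 141975) + y = (-308 + 141975) - 1/180126 = 141667 - 1/180126 = 25517910041/180126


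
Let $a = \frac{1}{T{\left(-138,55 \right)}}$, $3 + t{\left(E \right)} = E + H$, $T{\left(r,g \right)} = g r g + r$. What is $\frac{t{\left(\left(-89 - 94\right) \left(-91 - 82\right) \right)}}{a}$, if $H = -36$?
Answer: $-13204132560$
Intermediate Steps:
$T{\left(r,g \right)} = r + r g^{2}$ ($T{\left(r,g \right)} = r g^{2} + r = r + r g^{2}$)
$t{\left(E \right)} = -39 + E$ ($t{\left(E \right)} = -3 + \left(E - 36\right) = -3 + \left(-36 + E\right) = -39 + E$)
$a = - \frac{1}{417588}$ ($a = \frac{1}{\left(-138\right) \left(1 + 55^{2}\right)} = \frac{1}{\left(-138\right) \left(1 + 3025\right)} = \frac{1}{\left(-138\right) 3026} = \frac{1}{-417588} = - \frac{1}{417588} \approx -2.3947 \cdot 10^{-6}$)
$\frac{t{\left(\left(-89 - 94\right) \left(-91 - 82\right) \right)}}{a} = \frac{-39 + \left(-89 - 94\right) \left(-91 - 82\right)}{- \frac{1}{417588}} = \left(-39 - -31659\right) \left(-417588\right) = \left(-39 + 31659\right) \left(-417588\right) = 31620 \left(-417588\right) = -13204132560$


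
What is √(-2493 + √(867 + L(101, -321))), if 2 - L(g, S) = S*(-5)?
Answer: √(-2493 + 4*I*√46) ≈ 0.2717 + 49.931*I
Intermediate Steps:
L(g, S) = 2 + 5*S (L(g, S) = 2 - S*(-5) = 2 - (-5)*S = 2 + 5*S)
√(-2493 + √(867 + L(101, -321))) = √(-2493 + √(867 + (2 + 5*(-321)))) = √(-2493 + √(867 + (2 - 1605))) = √(-2493 + √(867 - 1603)) = √(-2493 + √(-736)) = √(-2493 + 4*I*√46)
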